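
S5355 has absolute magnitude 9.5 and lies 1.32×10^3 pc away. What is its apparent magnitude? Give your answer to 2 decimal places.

20.10

m = M + 5 log₁₀(d/10 pc) = 9.5 + 5 log₁₀(1.32×10^3/10)
  = 9.5 + 5 × 2.121 = 9.5 + 10.60 = 20.10.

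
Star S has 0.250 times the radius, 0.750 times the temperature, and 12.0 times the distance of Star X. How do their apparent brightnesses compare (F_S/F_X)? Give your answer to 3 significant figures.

L_S/L_X = (R_S/R_X)²(T_S/T_X)⁴ = (0.250)² × (0.750)⁴ = 0.01978.
F_S/F_X = (L_S/L_X)/(d_S/d_X)² = 0.01978 / (12.0)² = 1.373×10^-4.

1.37×10^-4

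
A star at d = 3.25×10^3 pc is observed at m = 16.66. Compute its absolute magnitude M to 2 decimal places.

M = m − 5 log₁₀(d/10 pc) = 16.66 − 5 log₁₀(3.25×10^3/10)
  = 16.66 − 5 × 2.512 = 16.66 − 12.56 = 4.10.

4.10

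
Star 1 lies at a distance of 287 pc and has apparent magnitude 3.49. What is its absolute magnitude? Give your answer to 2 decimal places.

-3.80

M = m − 5 log₁₀(d/10 pc) = 3.49 − 5 log₁₀(287/10)
  = 3.49 − 5 × 1.458 = 3.49 − 7.29 = -3.80.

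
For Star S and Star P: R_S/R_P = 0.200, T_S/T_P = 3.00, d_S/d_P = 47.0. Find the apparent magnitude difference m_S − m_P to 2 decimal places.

L_S/L_P = (0.200)²(3.00)⁴ = 3.240.
F_S/F_P = (L_S/L_P)/(d_S/d_P)² = 3.240/2209 = 0.001467.
m_S − m_P = −2.5 log₁₀(0.001467) = 7.08.

7.08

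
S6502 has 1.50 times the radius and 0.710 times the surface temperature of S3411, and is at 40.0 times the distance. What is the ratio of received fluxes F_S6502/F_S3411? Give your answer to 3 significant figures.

3.57×10^-4

L_S6502/L_S3411 = (R_S6502/R_S3411)²(T_S6502/T_S3411)⁴ = (1.50)² × (0.710)⁴ = 0.5718.
F_S6502/F_S3411 = (L_S6502/L_S3411)/(d_S6502/d_S3411)² = 0.5718 / (40.0)² = 3.574×10^-4.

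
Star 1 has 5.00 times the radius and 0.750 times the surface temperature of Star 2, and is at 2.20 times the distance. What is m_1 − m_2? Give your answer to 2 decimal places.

-0.53

L_1/L_2 = (5.00)²(0.750)⁴ = 7.910.
F_1/F_2 = (L_1/L_2)/(d_1/d_2)² = 7.910/4.840 = 1.634.
m_1 − m_2 = −2.5 log₁₀(1.634) = -0.53.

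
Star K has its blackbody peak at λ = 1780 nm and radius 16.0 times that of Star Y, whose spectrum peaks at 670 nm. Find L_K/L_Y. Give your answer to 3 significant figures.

Wien's law gives T ∝ 1/λ_max, so T_K/T_Y = λ_Y/λ_K = 670/1780 = 0.3764.
Then L ∝ R²T⁴ gives L_K/L_Y = (16.0)² × (0.3764)⁴ = 256.0 × 0.02007 = 5.139.

5.14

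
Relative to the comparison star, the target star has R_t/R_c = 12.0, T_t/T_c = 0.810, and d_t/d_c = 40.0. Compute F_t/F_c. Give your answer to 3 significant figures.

L_t/L_c = (R_t/R_c)²(T_t/T_c)⁴ = (12.0)² × (0.810)⁴ = 61.99.
F_t/F_c = (L_t/L_c)/(d_t/d_c)² = 61.99 / (40.0)² = 0.03874.

0.0387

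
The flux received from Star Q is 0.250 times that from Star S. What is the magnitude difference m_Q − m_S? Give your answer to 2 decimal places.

1.51

m_Q − m_S = −2.5 log₁₀(F_Q/F_S) = −2.5 log₁₀(0.250) = −2.5 × (-0.602) = 1.505.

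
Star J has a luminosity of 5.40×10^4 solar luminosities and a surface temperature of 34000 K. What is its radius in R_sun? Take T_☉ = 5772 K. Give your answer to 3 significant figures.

6.70 R_sun

R/R_☉ = √(L/L_☉) / (T/T_☉)² = √(5.40×10^4) / (5.891)²
       = 232.4 / 34.70 = 6.697.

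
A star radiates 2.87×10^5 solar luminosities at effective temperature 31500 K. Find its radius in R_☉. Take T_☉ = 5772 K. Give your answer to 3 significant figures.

R/R_☉ = √(L/L_☉) / (T/T_☉)² = √(2.87×10^5) / (5.457)²
       = 535.7 / 29.78 = 17.99.

18.0 R_☉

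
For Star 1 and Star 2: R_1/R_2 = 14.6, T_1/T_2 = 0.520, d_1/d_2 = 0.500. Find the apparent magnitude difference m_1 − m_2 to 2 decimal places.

-4.49

L_1/L_2 = (14.6)²(0.520)⁴ = 15.59.
F_1/F_2 = (L_1/L_2)/(d_1/d_2)² = 15.59/0.2500 = 62.34.
m_1 − m_2 = −2.5 log₁₀(62.34) = -4.49.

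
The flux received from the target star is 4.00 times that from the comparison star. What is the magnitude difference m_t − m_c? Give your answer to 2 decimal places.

m_t − m_c = −2.5 log₁₀(F_t/F_c) = −2.5 log₁₀(4.00) = −2.5 × (0.602) = -1.505.

-1.51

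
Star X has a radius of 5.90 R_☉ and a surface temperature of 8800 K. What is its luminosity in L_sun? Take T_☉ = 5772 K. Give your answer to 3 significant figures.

188 L_sun

L/L_☉ = (R/R_☉)² (T/T_☉)⁴ = (5.90)² × (8800/5772)⁴
       = 34.81 × (1.525)⁴ = 34.81 × 5.403 = 188.1.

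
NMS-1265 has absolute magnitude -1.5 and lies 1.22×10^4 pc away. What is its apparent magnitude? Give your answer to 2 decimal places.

m = M + 5 log₁₀(d/10 pc) = -1.5 + 5 log₁₀(1.22×10^4/10)
  = -1.5 + 5 × 3.086 = -1.5 + 15.43 = 13.93.

13.93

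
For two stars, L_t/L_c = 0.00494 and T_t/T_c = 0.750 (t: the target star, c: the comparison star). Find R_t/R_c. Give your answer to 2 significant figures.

L ∝ R²T⁴ gives R ∝ √L / T², so
R_t/R_c = √(0.00494) / (0.750)² = 0.07029 / 0.5625 = 0.1250.

0.12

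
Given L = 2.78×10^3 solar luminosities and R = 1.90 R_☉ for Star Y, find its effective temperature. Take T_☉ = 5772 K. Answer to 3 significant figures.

T/T_☉ = (L/L_☉)^(1/4) / (R/R_☉)^(1/2)
T = 5772 × (2.78×10^3)^(1/4) / √(1.90) = 5772 × 7.261 / 1.378 = 3.041×10^4 K.

3.04×10^4 K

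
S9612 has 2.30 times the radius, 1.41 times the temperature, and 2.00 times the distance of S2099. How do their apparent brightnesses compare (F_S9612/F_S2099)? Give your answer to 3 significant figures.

L_S9612/L_S2099 = (R_S9612/R_S2099)²(T_S9612/T_S2099)⁴ = (2.30)² × (1.41)⁴ = 20.91.
F_S9612/F_S2099 = (L_S9612/L_S2099)/(d_S9612/d_S2099)² = 20.91 / (2.00)² = 5.227.

5.23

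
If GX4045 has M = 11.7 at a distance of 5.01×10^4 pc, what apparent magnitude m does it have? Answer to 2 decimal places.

30.20

m = M + 5 log₁₀(d/10 pc) = 11.7 + 5 log₁₀(5.01×10^4/10)
  = 11.7 + 5 × 3.700 = 11.7 + 18.50 = 30.20.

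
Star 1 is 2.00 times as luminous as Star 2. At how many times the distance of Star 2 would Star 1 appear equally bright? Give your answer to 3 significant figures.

Equal flux requires L_1/d_1² = L_2/d_2², so d_1/d_2 = √(L_1/L_2)
= √(2.00) = 1.414.

1.41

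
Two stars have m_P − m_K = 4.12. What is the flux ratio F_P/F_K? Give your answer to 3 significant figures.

F_P/F_K = 10^(−(m_P − m_K)/2.5) = 10^(-4.12/2.5) = 10^-1.648 = 0.02249.

0.0225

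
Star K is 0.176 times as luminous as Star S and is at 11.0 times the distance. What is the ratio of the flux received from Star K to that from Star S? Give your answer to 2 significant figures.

F = L/(4πd²), so F_K/F_S = (L_K/L_S) / (d_K/d_S)²
= 0.176 / (11.0)² = 0.176 / 121.0 = 0.001455.

0.0015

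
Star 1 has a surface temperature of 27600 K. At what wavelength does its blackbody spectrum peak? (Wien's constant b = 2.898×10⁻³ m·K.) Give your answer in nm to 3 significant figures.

105 nm

λ_max = b/T = 2.898×10⁻³ / 27600 = 1.05×10^-7 m = 105.0 nm.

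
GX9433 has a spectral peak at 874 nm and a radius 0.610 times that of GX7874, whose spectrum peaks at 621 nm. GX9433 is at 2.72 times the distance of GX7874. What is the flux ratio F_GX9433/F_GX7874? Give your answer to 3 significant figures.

Wien's law: T_GX9433/T_GX7874 = λ_GX7874/λ_GX9433 = 621/874 = 0.7105.
L_GX9433/L_GX7874 = (R_GX9433/R_GX7874)²(T_GX9433/T_GX7874)⁴ = (0.610)²(0.7105)⁴ = 0.09484.
F_GX9433/F_GX7874 = (L_GX9433/L_GX7874)/(d_GX9433/d_GX7874)² = 0.09484/(2.72)² = 0.01282.

0.0128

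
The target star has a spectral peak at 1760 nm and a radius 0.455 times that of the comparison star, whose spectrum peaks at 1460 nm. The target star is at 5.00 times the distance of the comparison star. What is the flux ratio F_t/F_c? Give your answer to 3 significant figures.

0.00392

Wien's law: T_t/T_c = λ_c/λ_t = 1460/1760 = 0.8295.
L_t/L_c = (R_t/R_c)²(T_t/T_c)⁴ = (0.455)²(0.8295)⁴ = 0.09804.
F_t/F_c = (L_t/L_c)/(d_t/d_c)² = 0.09804/(5.00)² = 0.003921.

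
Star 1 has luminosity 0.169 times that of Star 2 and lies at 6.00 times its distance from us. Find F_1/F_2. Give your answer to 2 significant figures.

F = L/(4πd²), so F_1/F_2 = (L_1/L_2) / (d_1/d_2)²
= 0.169 / (6.00)² = 0.169 / 36.00 = 0.004694.

0.0047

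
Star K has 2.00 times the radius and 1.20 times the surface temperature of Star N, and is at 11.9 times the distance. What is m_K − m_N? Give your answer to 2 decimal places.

L_K/L_N = (2.00)²(1.20)⁴ = 8.294.
F_K/F_N = (L_K/L_N)/(d_K/d_N)² = 8.294/141.6 = 0.05857.
m_K − m_N = −2.5 log₁₀(0.05857) = 3.08.

3.08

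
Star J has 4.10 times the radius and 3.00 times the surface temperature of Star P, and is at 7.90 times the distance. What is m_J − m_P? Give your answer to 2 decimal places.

L_J/L_P = (4.10)²(3.00)⁴ = 1362.
F_J/F_P = (L_J/L_P)/(d_J/d_P)² = 1362/62.41 = 21.82.
m_J − m_P = −2.5 log₁₀(21.82) = -3.35.

-3.35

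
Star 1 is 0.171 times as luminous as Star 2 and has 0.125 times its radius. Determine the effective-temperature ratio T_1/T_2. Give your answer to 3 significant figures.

L ∝ R²T⁴ gives T ∝ (L/R²)^(1/4), so
T_1/T_2 = (0.171 / 0.125²)^(1/4) = (10.94)^(1/4) = 1.819.

1.82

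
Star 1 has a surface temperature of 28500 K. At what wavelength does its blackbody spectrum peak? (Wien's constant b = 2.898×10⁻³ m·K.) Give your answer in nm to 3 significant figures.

102 nm

λ_max = b/T = 2.898×10⁻³ / 28500 = 1.02×10^-7 m = 101.7 nm.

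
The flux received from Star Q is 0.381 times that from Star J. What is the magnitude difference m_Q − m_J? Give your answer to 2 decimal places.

m_Q − m_J = −2.5 log₁₀(F_Q/F_J) = −2.5 log₁₀(0.381) = −2.5 × (-0.419) = 1.048.

1.05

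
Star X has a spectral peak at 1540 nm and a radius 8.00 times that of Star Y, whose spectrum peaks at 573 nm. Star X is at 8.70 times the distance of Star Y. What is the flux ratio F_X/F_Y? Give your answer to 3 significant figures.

0.0162

Wien's law: T_X/T_Y = λ_Y/λ_X = 573/1540 = 0.3721.
L_X/L_Y = (R_X/R_Y)²(T_X/T_Y)⁴ = (8.00)²(0.3721)⁴ = 1.227.
F_X/F_Y = (L_X/L_Y)/(d_X/d_Y)² = 1.227/(8.70)² = 0.01621.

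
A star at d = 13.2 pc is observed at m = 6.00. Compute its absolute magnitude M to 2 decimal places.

M = m − 5 log₁₀(d/10 pc) = 6.00 − 5 log₁₀(13.2/10)
  = 6.00 − 5 × 0.121 = 6.00 − 0.60 = 5.40.

5.40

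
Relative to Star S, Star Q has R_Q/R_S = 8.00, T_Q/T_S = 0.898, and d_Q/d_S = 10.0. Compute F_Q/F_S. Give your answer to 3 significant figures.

L_Q/L_S = (R_Q/R_S)²(T_Q/T_S)⁴ = (8.00)² × (0.898)⁴ = 41.62.
F_Q/F_S = (L_Q/L_S)/(d_Q/d_S)² = 41.62 / (10.0)² = 0.4162.

0.416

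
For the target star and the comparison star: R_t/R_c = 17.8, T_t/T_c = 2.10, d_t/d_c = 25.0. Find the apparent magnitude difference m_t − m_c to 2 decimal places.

-2.48

L_t/L_c = (17.8)²(2.10)⁴ = 6162.
F_t/F_c = (L_t/L_c)/(d_t/d_c)² = 6162/625.0 = 9.859.
m_t − m_c = −2.5 log₁₀(9.859) = -2.48.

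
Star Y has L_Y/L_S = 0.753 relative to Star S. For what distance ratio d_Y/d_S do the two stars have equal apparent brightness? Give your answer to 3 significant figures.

0.868

Equal flux requires L_Y/d_Y² = L_S/d_S², so d_Y/d_S = √(L_Y/L_S)
= √(0.753) = 0.8678.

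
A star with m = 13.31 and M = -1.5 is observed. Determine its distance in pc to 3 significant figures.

9.16×10^3 pc

m − M = 5 log₁₀(d/10 pc)
13.31 − (-1.5) = 14.81 = 5 log₁₀(d/10)
d = 10 × 10^(14.81/5) = 10 × 10^2.962 = 9162 pc.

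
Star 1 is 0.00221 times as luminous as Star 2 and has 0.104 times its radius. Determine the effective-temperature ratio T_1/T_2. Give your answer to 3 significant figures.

L ∝ R²T⁴ gives T ∝ (L/R²)^(1/4), so
T_1/T_2 = (0.00221 / 0.104²)^(1/4) = (0.2043)^(1/4) = 0.6723.

0.672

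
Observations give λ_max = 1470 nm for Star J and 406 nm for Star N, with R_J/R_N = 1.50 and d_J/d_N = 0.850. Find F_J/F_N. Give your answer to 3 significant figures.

Wien's law: T_J/T_N = λ_N/λ_J = 406/1470 = 0.2762.
L_J/L_N = (R_J/R_N)²(T_J/T_N)⁴ = (1.50)²(0.2762)⁴ = 0.01309.
F_J/F_N = (L_J/L_N)/(d_J/d_N)² = 0.01309/(0.850)² = 0.01812.

0.0181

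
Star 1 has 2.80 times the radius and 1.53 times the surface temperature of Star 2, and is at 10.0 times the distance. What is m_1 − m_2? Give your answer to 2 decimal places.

0.92

L_1/L_2 = (2.80)²(1.53)⁴ = 42.96.
F_1/F_2 = (L_1/L_2)/(d_1/d_2)² = 42.96/100.0 = 0.4296.
m_1 − m_2 = −2.5 log₁₀(0.4296) = 0.92.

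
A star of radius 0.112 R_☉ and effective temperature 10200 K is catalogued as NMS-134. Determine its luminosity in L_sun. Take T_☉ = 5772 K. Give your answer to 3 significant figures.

0.122 L_sun

L/L_☉ = (R/R_☉)² (T/T_☉)⁴ = (0.112)² × (10200/5772)⁴
       = 0.01254 × (1.767)⁴ = 0.01254 × 9.752 = 0.1223.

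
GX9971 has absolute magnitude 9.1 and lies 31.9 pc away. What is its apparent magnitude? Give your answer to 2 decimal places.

11.62

m = M + 5 log₁₀(d/10 pc) = 9.1 + 5 log₁₀(31.9/10)
  = 9.1 + 5 × 0.504 = 9.1 + 2.52 = 11.62.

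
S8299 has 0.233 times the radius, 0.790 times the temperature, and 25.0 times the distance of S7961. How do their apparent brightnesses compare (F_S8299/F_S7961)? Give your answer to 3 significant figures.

L_S8299/L_S7961 = (R_S8299/R_S7961)²(T_S8299/T_S7961)⁴ = (0.233)² × (0.790)⁴ = 0.02115.
F_S8299/F_S7961 = (L_S8299/L_S7961)/(d_S8299/d_S7961)² = 0.02115 / (25.0)² = 3.383×10^-5.

3.38×10^-5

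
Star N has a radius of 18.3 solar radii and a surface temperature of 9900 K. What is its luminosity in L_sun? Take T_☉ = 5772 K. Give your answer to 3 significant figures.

2.90×10^3 L_sun

L/L_☉ = (R/R_☉)² (T/T_☉)⁴ = (18.3)² × (9900/5772)⁴
       = 334.9 × (1.715)⁴ = 334.9 × 8.654 = 2898.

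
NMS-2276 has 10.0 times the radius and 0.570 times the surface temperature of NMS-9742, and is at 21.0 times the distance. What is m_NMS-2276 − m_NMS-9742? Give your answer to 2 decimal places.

4.05

L_NMS-2276/L_NMS-9742 = (10.0)²(0.570)⁴ = 10.56.
F_NMS-2276/F_NMS-9742 = (L_NMS-2276/L_NMS-9742)/(d_NMS-2276/d_NMS-9742)² = 10.56/441.0 = 0.02394.
m_NMS-2276 − m_NMS-9742 = −2.5 log₁₀(0.02394) = 4.05.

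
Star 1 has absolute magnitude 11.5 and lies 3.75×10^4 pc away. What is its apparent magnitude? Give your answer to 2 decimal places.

29.37

m = M + 5 log₁₀(d/10 pc) = 11.5 + 5 log₁₀(3.75×10^4/10)
  = 11.5 + 5 × 3.574 = 11.5 + 17.87 = 29.37.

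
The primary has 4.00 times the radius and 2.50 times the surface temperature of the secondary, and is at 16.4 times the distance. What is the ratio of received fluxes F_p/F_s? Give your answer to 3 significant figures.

2.32

L_p/L_s = (R_p/R_s)²(T_p/T_s)⁴ = (4.00)² × (2.50)⁴ = 625.0.
F_p/F_s = (L_p/L_s)/(d_p/d_s)² = 625.0 / (16.4)² = 2.324.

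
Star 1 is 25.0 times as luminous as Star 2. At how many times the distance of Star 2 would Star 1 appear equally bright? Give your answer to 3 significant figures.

Equal flux requires L_1/d_1² = L_2/d_2², so d_1/d_2 = √(L_1/L_2)
= √(25.0) = 5.000.

5.00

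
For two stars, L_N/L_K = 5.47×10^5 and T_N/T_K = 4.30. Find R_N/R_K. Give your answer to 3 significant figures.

40.0

L ∝ R²T⁴ gives R ∝ √L / T², so
R_N/R_K = √(5.47×10^5) / (4.30)² = 739.6 / 18.49 = 40.00.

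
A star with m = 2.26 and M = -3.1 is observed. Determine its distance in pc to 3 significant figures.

118 pc

m − M = 5 log₁₀(d/10 pc)
2.26 − (-3.1) = 5.36 = 5 log₁₀(d/10)
d = 10 × 10^(5.36/5) = 10 × 10^1.072 = 118.0 pc.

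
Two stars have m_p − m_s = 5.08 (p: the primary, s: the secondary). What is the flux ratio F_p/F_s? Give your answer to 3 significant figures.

0.00929

F_p/F_s = 10^(−(m_p − m_s)/2.5) = 10^(-5.08/2.5) = 10^-2.032 = 0.009290.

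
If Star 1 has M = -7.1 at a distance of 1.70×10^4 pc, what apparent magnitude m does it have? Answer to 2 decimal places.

m = M + 5 log₁₀(d/10 pc) = -7.1 + 5 log₁₀(1.70×10^4/10)
  = -7.1 + 5 × 3.230 = -7.1 + 16.15 = 9.05.

9.05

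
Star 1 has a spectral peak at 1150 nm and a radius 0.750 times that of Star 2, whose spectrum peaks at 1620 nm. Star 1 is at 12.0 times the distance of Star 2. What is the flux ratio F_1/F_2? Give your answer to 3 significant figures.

0.0154

Wien's law: T_1/T_2 = λ_2/λ_1 = 1620/1150 = 1.409.
L_1/L_2 = (R_1/R_2)²(T_1/T_2)⁴ = (0.750)²(1.409)⁴ = 2.215.
F_1/F_2 = (L_1/L_2)/(d_1/d_2)² = 2.215/(12.0)² = 0.01538.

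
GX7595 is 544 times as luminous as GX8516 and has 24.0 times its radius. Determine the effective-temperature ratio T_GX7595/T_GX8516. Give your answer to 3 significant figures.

L ∝ R²T⁴ gives T ∝ (L/R²)^(1/4), so
T_GX7595/T_GX8516 = (544 / 24.0²)^(1/4) = (0.9444)^(1/4) = 0.9858.

0.986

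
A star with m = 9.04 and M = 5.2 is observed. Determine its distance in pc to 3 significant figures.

m − M = 5 log₁₀(d/10 pc)
9.04 − (5.2) = 3.84 = 5 log₁₀(d/10)
d = 10 × 10^(3.84/5) = 10 × 10^0.768 = 58.61 pc.

58.6 pc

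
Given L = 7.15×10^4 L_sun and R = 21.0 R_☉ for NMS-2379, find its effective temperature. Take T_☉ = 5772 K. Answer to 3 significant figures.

T/T_☉ = (L/L_☉)^(1/4) / (R/R_☉)^(1/2)
T = 5772 × (7.15×10^4)^(1/4) / √(21.0) = 5772 × 16.35 / 4.583 = 2.060×10^4 K.

2.06×10^4 K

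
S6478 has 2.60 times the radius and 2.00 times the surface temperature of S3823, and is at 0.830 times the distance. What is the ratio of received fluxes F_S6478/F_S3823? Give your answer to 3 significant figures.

L_S6478/L_S3823 = (R_S6478/R_S3823)²(T_S6478/T_S3823)⁴ = (2.60)² × (2.00)⁴ = 108.2.
F_S6478/F_S3823 = (L_S6478/L_S3823)/(d_S6478/d_S3823)² = 108.2 / (0.830)² = 157.0.

157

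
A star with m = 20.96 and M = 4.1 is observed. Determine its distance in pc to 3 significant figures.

2.36×10^4 pc

m − M = 5 log₁₀(d/10 pc)
20.96 − (4.1) = 16.86 = 5 log₁₀(d/10)
d = 10 × 10^(16.86/5) = 10 × 10^3.372 = 2.355×10^4 pc.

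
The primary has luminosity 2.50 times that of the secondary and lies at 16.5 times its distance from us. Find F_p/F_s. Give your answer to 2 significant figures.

0.0092

F = L/(4πd²), so F_p/F_s = (L_p/L_s) / (d_p/d_s)²
= 2.50 / (16.5)² = 2.50 / 272.2 = 0.009183.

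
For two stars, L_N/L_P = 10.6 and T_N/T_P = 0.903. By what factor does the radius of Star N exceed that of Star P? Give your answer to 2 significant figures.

4.0

L ∝ R²T⁴ gives R ∝ √L / T², so
R_N/R_P = √(10.6) / (0.903)² = 3.256 / 0.8154 = 3.993.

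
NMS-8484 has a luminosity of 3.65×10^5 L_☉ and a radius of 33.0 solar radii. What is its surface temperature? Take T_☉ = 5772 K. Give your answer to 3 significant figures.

2.47×10^4 K

T/T_☉ = (L/L_☉)^(1/4) / (R/R_☉)^(1/2)
T = 5772 × (3.65×10^5)^(1/4) / √(33.0) = 5772 × 24.58 / 5.745 = 2.470×10^4 K.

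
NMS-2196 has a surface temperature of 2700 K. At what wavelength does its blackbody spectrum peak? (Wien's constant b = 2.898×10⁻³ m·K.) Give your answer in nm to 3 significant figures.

λ_max = b/T = 2.898×10⁻³ / 2700 = 1.07×10^-6 m = 1073 nm.

1.07×10^3 nm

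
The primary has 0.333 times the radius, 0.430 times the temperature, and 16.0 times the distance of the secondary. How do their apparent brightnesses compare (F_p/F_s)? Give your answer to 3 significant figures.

1.48×10^-5

L_p/L_s = (R_p/R_s)²(T_p/T_s)⁴ = (0.333)² × (0.430)⁴ = 0.003791.
F_p/F_s = (L_p/L_s)/(d_p/d_s)² = 0.003791 / (16.0)² = 1.481×10^-5.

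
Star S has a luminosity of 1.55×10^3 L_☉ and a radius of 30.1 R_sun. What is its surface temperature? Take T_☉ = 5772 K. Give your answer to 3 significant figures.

6.60×10^3 K

T/T_☉ = (L/L_☉)^(1/4) / (R/R_☉)^(1/2)
T = 5772 × (1.55×10^3)^(1/4) / √(30.1) = 5772 × 6.275 / 5.486 = 6601 K.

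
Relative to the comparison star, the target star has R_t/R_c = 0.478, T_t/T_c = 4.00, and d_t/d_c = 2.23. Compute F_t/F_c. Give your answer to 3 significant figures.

11.8

L_t/L_c = (R_t/R_c)²(T_t/T_c)⁴ = (0.478)² × (4.00)⁴ = 58.49.
F_t/F_c = (L_t/L_c)/(d_t/d_c)² = 58.49 / (2.23)² = 11.76.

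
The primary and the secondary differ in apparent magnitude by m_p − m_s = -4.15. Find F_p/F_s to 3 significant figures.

F_p/F_s = 10^(−(m_p − m_s)/2.5) = 10^(4.15/2.5) = 10^1.660 = 45.71.

45.7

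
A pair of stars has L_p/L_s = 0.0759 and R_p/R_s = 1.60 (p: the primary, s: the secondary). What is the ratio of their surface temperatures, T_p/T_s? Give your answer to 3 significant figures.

0.415

L ∝ R²T⁴ gives T ∝ (L/R²)^(1/4), so
T_p/T_s = (0.0759 / 1.60²)^(1/4) = (0.02965)^(1/4) = 0.4150.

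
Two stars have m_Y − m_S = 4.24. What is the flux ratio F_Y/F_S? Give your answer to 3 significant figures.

0.0201

F_Y/F_S = 10^(−(m_Y − m_S)/2.5) = 10^(-4.24/2.5) = 10^-1.696 = 0.02014.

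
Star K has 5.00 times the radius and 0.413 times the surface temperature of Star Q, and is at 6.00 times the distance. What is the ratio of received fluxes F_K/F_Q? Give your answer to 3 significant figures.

L_K/L_Q = (R_K/R_Q)²(T_K/T_Q)⁴ = (5.00)² × (0.413)⁴ = 0.7273.
F_K/F_Q = (L_K/L_Q)/(d_K/d_Q)² = 0.7273 / (6.00)² = 0.02020.

0.0202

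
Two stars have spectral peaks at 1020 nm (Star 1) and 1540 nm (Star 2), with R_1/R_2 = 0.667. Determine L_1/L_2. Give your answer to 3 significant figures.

Wien's law gives T ∝ 1/λ_max, so T_1/T_2 = λ_2/λ_1 = 1540/1020 = 1.510.
Then L ∝ R²T⁴ gives L_1/L_2 = (0.667)² × (1.510)⁴ = 0.4449 × 5.196 = 2.312.

2.31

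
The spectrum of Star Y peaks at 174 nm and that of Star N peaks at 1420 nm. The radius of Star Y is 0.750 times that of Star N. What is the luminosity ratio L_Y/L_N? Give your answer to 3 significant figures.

2.50×10^3

Wien's law gives T ∝ 1/λ_max, so T_Y/T_N = λ_N/λ_Y = 1420/174 = 8.161.
Then L ∝ R²T⁴ gives L_Y/L_N = (0.750)² × (8.161)⁴ = 0.5625 × 4436 = 2495.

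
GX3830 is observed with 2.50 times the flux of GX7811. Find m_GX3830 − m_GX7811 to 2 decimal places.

-0.99

m_GX3830 − m_GX7811 = −2.5 log₁₀(F_GX3830/F_GX7811) = −2.5 log₁₀(2.50) = −2.5 × (0.398) = -0.995.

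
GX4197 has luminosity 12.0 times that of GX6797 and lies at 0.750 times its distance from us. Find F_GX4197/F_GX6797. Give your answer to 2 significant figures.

21

F = L/(4πd²), so F_GX4197/F_GX6797 = (L_GX4197/L_GX6797) / (d_GX4197/d_GX6797)²
= 12.0 / (0.750)² = 12.0 / 0.5625 = 21.33.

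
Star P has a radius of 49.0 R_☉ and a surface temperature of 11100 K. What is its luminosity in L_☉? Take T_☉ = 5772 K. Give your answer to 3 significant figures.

L/L_☉ = (R/R_☉)² (T/T_☉)⁴ = (49.0)² × (11100/5772)⁴
       = 2401 × (1.923)⁴ = 2401 × 13.68 = 3.284×10^4.

3.28×10^4 L_☉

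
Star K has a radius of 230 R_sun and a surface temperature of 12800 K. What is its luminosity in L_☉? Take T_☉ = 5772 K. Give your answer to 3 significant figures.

L/L_☉ = (R/R_☉)² (T/T_☉)⁴ = (230)² × (12800/5772)⁴
       = 5.290×10^4 × (2.218)⁴ = 5.290×10^4 × 24.18 = 1.279×10^6.

1.28×10^6 L_☉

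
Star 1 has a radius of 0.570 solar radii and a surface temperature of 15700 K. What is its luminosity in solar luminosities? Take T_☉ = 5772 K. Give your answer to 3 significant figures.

L/L_☉ = (R/R_☉)² (T/T_☉)⁴ = (0.570)² × (15700/5772)⁴
       = 0.3249 × (2.720)⁴ = 0.3249 × 54.74 = 17.78.

17.8 solar luminosities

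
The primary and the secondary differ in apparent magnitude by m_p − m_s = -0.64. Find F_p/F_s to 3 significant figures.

F_p/F_s = 10^(−(m_p − m_s)/2.5) = 10^(0.64/2.5) = 10^0.256 = 1.803.

1.80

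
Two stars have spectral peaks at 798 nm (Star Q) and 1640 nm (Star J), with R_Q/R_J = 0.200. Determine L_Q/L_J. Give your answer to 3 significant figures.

Wien's law gives T ∝ 1/λ_max, so T_Q/T_J = λ_J/λ_Q = 1640/798 = 2.055.
Then L ∝ R²T⁴ gives L_Q/L_J = (0.200)² × (2.055)⁴ = 0.04000 × 17.84 = 0.7135.

0.714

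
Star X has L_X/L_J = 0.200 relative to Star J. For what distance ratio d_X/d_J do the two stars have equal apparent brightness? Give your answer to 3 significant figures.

0.447

Equal flux requires L_X/d_X² = L_J/d_J², so d_X/d_J = √(L_X/L_J)
= √(0.200) = 0.4472.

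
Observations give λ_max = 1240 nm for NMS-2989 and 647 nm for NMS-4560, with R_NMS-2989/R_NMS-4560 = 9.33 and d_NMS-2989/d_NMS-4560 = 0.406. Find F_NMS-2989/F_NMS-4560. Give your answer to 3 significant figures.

Wien's law: T_NMS-2989/T_NMS-4560 = λ_NMS-4560/λ_NMS-2989 = 647/1240 = 0.5218.
L_NMS-2989/L_NMS-4560 = (R_NMS-2989/R_NMS-4560)²(T_NMS-2989/T_NMS-4560)⁴ = (9.33)²(0.5218)⁴ = 6.452.
F_NMS-2989/F_NMS-4560 = (L_NMS-2989/L_NMS-4560)/(d_NMS-2989/d_NMS-4560)² = 6.452/(0.406)² = 39.14.

39.1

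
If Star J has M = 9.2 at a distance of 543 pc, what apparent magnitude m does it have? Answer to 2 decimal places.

17.87

m = M + 5 log₁₀(d/10 pc) = 9.2 + 5 log₁₀(543/10)
  = 9.2 + 5 × 1.735 = 9.2 + 8.67 = 17.87.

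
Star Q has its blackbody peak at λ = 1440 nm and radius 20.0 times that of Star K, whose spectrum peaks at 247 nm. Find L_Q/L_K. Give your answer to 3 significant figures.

Wien's law gives T ∝ 1/λ_max, so T_Q/T_K = λ_K/λ_Q = 247/1440 = 0.1715.
Then L ∝ R²T⁴ gives L_Q/L_K = (20.0)² × (0.1715)⁴ = 400.0 × 8.656×10^-4 = 0.3463.

0.346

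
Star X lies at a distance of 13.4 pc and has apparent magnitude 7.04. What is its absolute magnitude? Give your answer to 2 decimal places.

M = m − 5 log₁₀(d/10 pc) = 7.04 − 5 log₁₀(13.4/10)
  = 7.04 − 5 × 0.127 = 7.04 − 0.64 = 6.40.

6.40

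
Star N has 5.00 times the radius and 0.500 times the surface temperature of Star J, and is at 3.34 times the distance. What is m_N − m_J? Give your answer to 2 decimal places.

2.13

L_N/L_J = (5.00)²(0.500)⁴ = 1.562.
F_N/F_J = (L_N/L_J)/(d_N/d_J)² = 1.562/11.16 = 0.1401.
m_N − m_J = −2.5 log₁₀(0.1401) = 2.13.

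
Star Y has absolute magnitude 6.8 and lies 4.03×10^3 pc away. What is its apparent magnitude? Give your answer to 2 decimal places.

m = M + 5 log₁₀(d/10 pc) = 6.8 + 5 log₁₀(4.03×10^3/10)
  = 6.8 + 5 × 2.605 = 6.8 + 13.03 = 19.83.

19.83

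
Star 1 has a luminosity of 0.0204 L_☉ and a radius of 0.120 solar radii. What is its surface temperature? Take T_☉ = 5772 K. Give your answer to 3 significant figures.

T/T_☉ = (L/L_☉)^(1/4) / (R/R_☉)^(1/2)
T = 5772 × (0.0204)^(1/4) / √(0.120) = 5772 × 0.3779 / 0.3464 = 6297 K.

6.30×10^3 K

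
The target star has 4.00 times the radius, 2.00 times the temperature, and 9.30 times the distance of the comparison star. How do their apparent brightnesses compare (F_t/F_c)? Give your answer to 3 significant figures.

L_t/L_c = (R_t/R_c)²(T_t/T_c)⁴ = (4.00)² × (2.00)⁴ = 256.0.
F_t/F_c = (L_t/L_c)/(d_t/d_c)² = 256.0 / (9.30)² = 2.960.

2.96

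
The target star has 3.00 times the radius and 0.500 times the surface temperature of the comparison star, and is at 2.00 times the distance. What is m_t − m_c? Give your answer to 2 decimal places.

L_t/L_c = (3.00)²(0.500)⁴ = 0.5625.
F_t/F_c = (L_t/L_c)/(d_t/d_c)² = 0.5625/4.000 = 0.1406.
m_t − m_c = −2.5 log₁₀(0.1406) = 2.13.

2.13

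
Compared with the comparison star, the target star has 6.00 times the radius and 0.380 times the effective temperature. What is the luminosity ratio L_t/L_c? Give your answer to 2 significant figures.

0.75

From the Stefan–Boltzmann law, L ∝ R²T⁴, so
L_t/L_c = (R_t/R_c)² (T_t/T_c)⁴ = (6.00)² × (0.380)⁴ = 36.00 × 0.02085 = 0.7506.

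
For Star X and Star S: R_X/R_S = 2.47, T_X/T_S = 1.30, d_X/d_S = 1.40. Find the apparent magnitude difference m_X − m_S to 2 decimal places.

-2.37

L_X/L_S = (2.47)²(1.30)⁴ = 17.42.
F_X/F_S = (L_X/L_S)/(d_X/d_S)² = 17.42/1.960 = 8.890.
m_X − m_S = −2.5 log₁₀(8.890) = -2.37.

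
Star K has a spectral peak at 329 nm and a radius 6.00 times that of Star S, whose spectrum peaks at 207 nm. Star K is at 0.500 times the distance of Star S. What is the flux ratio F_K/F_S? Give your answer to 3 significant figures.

Wien's law: T_K/T_S = λ_S/λ_K = 207/329 = 0.6292.
L_K/L_S = (R_K/R_S)²(T_K/T_S)⁴ = (6.00)²(0.6292)⁴ = 5.642.
F_K/F_S = (L_K/L_S)/(d_K/d_S)² = 5.642/(0.500)² = 22.57.

22.6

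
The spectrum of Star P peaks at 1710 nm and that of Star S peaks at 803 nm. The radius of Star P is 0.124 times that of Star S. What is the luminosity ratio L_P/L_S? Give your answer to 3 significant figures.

7.48×10^-4

Wien's law gives T ∝ 1/λ_max, so T_P/T_S = λ_S/λ_P = 803/1710 = 0.4696.
Then L ∝ R²T⁴ gives L_P/L_S = (0.124)² × (0.4696)⁴ = 0.01538 × 0.04863 = 7.477×10^-4.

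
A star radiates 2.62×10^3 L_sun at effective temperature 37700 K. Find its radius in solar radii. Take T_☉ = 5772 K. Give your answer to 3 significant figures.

R/R_☉ = √(L/L_☉) / (T/T_☉)² = √(2.62×10^3) / (6.532)²
       = 51.19 / 42.66 = 1.200.

1.20 solar radii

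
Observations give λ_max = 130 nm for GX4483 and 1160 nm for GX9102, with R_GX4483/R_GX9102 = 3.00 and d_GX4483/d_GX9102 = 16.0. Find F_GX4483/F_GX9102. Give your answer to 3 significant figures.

Wien's law: T_GX4483/T_GX9102 = λ_GX9102/λ_GX4483 = 1160/130 = 8.923.
L_GX4483/L_GX9102 = (R_GX4483/R_GX9102)²(T_GX4483/T_GX9102)⁴ = (3.00)²(8.923)⁴ = 5.706×10^4.
F_GX4483/F_GX9102 = (L_GX4483/L_GX9102)/(d_GX4483/d_GX9102)² = 5.706×10^4/(16.0)² = 222.9.

223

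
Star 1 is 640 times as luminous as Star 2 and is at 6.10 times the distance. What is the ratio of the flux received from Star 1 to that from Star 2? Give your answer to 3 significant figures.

17.2

F = L/(4πd²), so F_1/F_2 = (L_1/L_2) / (d_1/d_2)²
= 640 / (6.10)² = 640 / 37.21 = 17.20.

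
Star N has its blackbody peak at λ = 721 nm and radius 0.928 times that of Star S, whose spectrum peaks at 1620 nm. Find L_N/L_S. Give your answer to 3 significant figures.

21.9

Wien's law gives T ∝ 1/λ_max, so T_N/T_S = λ_S/λ_N = 1620/721 = 2.247.
Then L ∝ R²T⁴ gives L_N/L_S = (0.928)² × (2.247)⁴ = 0.8612 × 25.49 = 21.95.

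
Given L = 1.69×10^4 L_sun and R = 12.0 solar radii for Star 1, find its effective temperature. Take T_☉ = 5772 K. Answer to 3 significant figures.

1.90×10^4 K

T/T_☉ = (L/L_☉)^(1/4) / (R/R_☉)^(1/2)
T = 5772 × (1.69×10^4)^(1/4) / √(12.0) = 5772 × 11.40 / 3.464 = 1.900×10^4 K.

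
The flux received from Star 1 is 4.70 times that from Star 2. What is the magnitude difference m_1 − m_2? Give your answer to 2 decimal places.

m_1 − m_2 = −2.5 log₁₀(F_1/F_2) = −2.5 log₁₀(4.70) = −2.5 × (0.672) = -1.680.

-1.68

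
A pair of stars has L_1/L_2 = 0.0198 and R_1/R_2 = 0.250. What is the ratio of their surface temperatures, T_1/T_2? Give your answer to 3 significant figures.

L ∝ R²T⁴ gives T ∝ (L/R²)^(1/4), so
T_1/T_2 = (0.0198 / 0.250²)^(1/4) = (0.3168)^(1/4) = 0.7502.

0.750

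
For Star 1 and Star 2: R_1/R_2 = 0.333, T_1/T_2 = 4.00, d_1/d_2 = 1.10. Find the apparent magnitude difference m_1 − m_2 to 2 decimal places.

L_1/L_2 = (0.333)²(4.00)⁴ = 28.39.
F_1/F_2 = (L_1/L_2)/(d_1/d_2)² = 28.39/1.210 = 23.46.
m_1 − m_2 = −2.5 log₁₀(23.46) = -3.43.

-3.43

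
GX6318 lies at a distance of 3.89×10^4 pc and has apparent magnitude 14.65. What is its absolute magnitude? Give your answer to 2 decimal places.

M = m − 5 log₁₀(d/10 pc) = 14.65 − 5 log₁₀(3.89×10^4/10)
  = 14.65 − 5 × 3.590 = 14.65 − 17.95 = -3.30.

-3.30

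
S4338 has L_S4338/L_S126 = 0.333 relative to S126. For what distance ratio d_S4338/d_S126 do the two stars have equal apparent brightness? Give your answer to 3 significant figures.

Equal flux requires L_S4338/d_S4338² = L_S126/d_S126², so d_S4338/d_S126 = √(L_S4338/L_S126)
= √(0.333) = 0.5771.

0.577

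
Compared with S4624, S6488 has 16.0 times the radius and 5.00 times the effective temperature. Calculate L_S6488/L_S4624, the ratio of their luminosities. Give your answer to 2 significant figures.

From the Stefan–Boltzmann law, L ∝ R²T⁴, so
L_S6488/L_S4624 = (R_S6488/R_S4624)² (T_S6488/T_S4624)⁴ = (16.0)² × (5.00)⁴ = 256.0 × 625.0 = 1.600×10^5.

1.6×10^5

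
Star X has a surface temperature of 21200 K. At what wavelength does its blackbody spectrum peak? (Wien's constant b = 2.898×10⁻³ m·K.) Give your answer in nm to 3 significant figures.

λ_max = b/T = 2.898×10⁻³ / 21200 = 1.37×10^-7 m = 136.7 nm.

137 nm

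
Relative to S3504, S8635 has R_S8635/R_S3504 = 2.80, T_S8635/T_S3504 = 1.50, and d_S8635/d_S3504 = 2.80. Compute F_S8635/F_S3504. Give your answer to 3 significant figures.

5.06

L_S8635/L_S3504 = (R_S8635/R_S3504)²(T_S8635/T_S3504)⁴ = (2.80)² × (1.50)⁴ = 39.69.
F_S8635/F_S3504 = (L_S8635/L_S3504)/(d_S8635/d_S3504)² = 39.69 / (2.80)² = 5.062.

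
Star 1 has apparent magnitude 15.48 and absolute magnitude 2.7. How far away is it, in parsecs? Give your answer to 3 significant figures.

3.60×10^3 pc

m − M = 5 log₁₀(d/10 pc)
15.48 − (2.7) = 12.78 = 5 log₁₀(d/10)
d = 10 × 10^(12.78/5) = 10 × 10^2.556 = 3597 pc.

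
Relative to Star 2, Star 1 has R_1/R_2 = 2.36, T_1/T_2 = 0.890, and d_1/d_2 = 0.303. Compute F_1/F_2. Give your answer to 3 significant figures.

L_1/L_2 = (R_1/R_2)²(T_1/T_2)⁴ = (2.36)² × (0.890)⁴ = 3.494.
F_1/F_2 = (L_1/L_2)/(d_1/d_2)² = 3.494 / (0.303)² = 38.06.

38.1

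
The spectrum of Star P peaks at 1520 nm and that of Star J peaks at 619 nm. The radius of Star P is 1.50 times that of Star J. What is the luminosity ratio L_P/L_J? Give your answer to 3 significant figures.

0.0619

Wien's law gives T ∝ 1/λ_max, so T_P/T_J = λ_J/λ_P = 619/1520 = 0.4072.
Then L ∝ R²T⁴ gives L_P/L_J = (1.50)² × (0.4072)⁴ = 2.250 × 0.02750 = 0.06188.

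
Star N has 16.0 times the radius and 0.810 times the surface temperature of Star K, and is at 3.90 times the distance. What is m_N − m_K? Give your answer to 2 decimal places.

-2.15

L_N/L_K = (16.0)²(0.810)⁴ = 110.2.
F_N/F_K = (L_N/L_K)/(d_N/d_K)² = 110.2/15.21 = 7.245.
m_N − m_K = −2.5 log₁₀(7.245) = -2.15.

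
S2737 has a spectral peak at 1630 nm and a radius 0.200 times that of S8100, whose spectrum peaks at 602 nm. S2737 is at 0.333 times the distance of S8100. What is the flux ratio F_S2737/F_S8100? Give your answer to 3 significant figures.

0.00671

Wien's law: T_S2737/T_S8100 = λ_S8100/λ_S2737 = 602/1630 = 0.3693.
L_S2737/L_S8100 = (R_S2737/R_S8100)²(T_S2737/T_S8100)⁴ = (0.200)²(0.3693)⁴ = 7.442×10^-4.
F_S2737/F_S8100 = (L_S2737/L_S8100)/(d_S2737/d_S8100)² = 7.442×10^-4/(0.333)² = 0.006711.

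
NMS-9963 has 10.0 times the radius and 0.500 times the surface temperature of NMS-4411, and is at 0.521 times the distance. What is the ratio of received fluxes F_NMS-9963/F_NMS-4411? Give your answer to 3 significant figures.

23.0

L_NMS-9963/L_NMS-4411 = (R_NMS-9963/R_NMS-4411)²(T_NMS-9963/T_NMS-4411)⁴ = (10.0)² × (0.500)⁴ = 6.250.
F_NMS-9963/F_NMS-4411 = (L_NMS-9963/L_NMS-4411)/(d_NMS-9963/d_NMS-4411)² = 6.250 / (0.521)² = 23.03.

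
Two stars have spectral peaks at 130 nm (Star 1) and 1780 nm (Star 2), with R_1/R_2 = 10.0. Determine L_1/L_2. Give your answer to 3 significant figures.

Wien's law gives T ∝ 1/λ_max, so T_1/T_2 = λ_2/λ_1 = 1780/130 = 13.69.
Then L ∝ R²T⁴ gives L_1/L_2 = (10.0)² × (13.69)⁴ = 100.0 × 3.515×10^4 = 3.515×10^6.

3.51×10^6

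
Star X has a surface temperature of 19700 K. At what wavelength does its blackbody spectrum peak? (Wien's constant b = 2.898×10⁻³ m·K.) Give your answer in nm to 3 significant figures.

147 nm

λ_max = b/T = 2.898×10⁻³ / 19700 = 1.47×10^-7 m = 147.1 nm.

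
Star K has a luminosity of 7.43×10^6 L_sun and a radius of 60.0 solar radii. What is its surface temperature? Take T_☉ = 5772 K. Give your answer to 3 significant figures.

3.89×10^4 K

T/T_☉ = (L/L_☉)^(1/4) / (R/R_☉)^(1/2)
T = 5772 × (7.43×10^6)^(1/4) / √(60.0) = 5772 × 52.21 / 7.746 = 3.890×10^4 K.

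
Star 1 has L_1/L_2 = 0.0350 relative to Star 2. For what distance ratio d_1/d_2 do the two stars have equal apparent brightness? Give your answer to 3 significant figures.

0.187

Equal flux requires L_1/d_1² = L_2/d_2², so d_1/d_2 = √(L_1/L_2)
= √(0.0350) = 0.1871.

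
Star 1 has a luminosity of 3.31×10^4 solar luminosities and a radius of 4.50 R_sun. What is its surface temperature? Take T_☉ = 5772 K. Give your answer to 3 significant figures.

3.67×10^4 K

T/T_☉ = (L/L_☉)^(1/4) / (R/R_☉)^(1/2)
T = 5772 × (3.31×10^4)^(1/4) / √(4.50) = 5772 × 13.49 / 2.121 = 3.670×10^4 K.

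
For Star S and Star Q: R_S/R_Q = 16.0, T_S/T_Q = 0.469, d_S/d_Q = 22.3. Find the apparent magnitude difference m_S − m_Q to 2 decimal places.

L_S/L_Q = (16.0)²(0.469)⁴ = 12.39.
F_S/F_Q = (L_S/L_Q)/(d_S/d_Q)² = 12.39/497.3 = 0.02491.
m_S − m_Q = −2.5 log₁₀(0.02491) = 4.01.

4.01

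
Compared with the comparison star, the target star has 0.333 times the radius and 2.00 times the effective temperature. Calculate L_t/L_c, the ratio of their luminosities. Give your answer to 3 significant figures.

From the Stefan–Boltzmann law, L ∝ R²T⁴, so
L_t/L_c = (R_t/R_c)² (T_t/T_c)⁴ = (0.333)² × (2.00)⁴ = 0.1109 × 16.00 = 1.774.

1.77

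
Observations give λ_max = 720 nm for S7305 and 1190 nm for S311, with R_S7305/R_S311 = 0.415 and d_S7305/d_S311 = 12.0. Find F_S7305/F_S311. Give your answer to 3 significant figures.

Wien's law: T_S7305/T_S311 = λ_S311/λ_S7305 = 1190/720 = 1.653.
L_S7305/L_S311 = (R_S7305/R_S311)²(T_S7305/T_S311)⁴ = (0.415)²(1.653)⁴ = 1.285.
F_S7305/F_S311 = (L_S7305/L_S311)/(d_S7305/d_S311)² = 1.285/(12.0)² = 0.008925.

0.00892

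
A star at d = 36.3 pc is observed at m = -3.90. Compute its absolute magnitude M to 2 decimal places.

-6.70

M = m − 5 log₁₀(d/10 pc) = -3.90 − 5 log₁₀(36.3/10)
  = -3.90 − 5 × 0.560 = -3.90 − 2.80 = -6.70.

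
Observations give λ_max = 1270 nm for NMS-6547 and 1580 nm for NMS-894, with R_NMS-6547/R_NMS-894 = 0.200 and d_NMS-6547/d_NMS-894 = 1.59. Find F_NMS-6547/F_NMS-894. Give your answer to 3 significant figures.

0.0379

Wien's law: T_NMS-6547/T_NMS-894 = λ_NMS-894/λ_NMS-6547 = 1580/1270 = 1.244.
L_NMS-6547/L_NMS-894 = (R_NMS-6547/R_NMS-894)²(T_NMS-6547/T_NMS-894)⁴ = (0.200)²(1.244)⁴ = 0.09582.
F_NMS-6547/F_NMS-894 = (L_NMS-6547/L_NMS-894)/(d_NMS-6547/d_NMS-894)² = 0.09582/(1.59)² = 0.03790.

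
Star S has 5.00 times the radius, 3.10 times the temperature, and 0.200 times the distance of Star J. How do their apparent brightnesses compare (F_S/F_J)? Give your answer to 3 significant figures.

L_S/L_J = (R_S/R_J)²(T_S/T_J)⁴ = (5.00)² × (3.10)⁴ = 2309.
F_S/F_J = (L_S/L_J)/(d_S/d_J)² = 2309 / (0.200)² = 5.772×10^4.

5.77×10^4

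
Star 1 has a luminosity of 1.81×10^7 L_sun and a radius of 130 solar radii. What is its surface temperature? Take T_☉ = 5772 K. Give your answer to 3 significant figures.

T/T_☉ = (L/L_☉)^(1/4) / (R/R_☉)^(1/2)
T = 5772 × (1.81×10^7)^(1/4) / √(130) = 5772 × 65.23 / 11.40 = 3.302×10^4 K.

3.30×10^4 K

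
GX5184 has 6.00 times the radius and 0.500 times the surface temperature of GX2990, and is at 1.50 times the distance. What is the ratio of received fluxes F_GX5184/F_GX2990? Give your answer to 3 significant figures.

1.00

L_GX5184/L_GX2990 = (R_GX5184/R_GX2990)²(T_GX5184/T_GX2990)⁴ = (6.00)² × (0.500)⁴ = 2.250.
F_GX5184/F_GX2990 = (L_GX5184/L_GX2990)/(d_GX5184/d_GX2990)² = 2.250 / (1.50)² = 1.000.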